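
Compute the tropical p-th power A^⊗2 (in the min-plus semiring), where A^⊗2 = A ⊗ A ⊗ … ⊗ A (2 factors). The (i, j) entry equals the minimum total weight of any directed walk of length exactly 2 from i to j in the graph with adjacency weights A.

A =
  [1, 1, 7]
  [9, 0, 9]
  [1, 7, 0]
A^⊗2 =
  [2, 1, 7]
  [9, 0, 9]
  [1, 2, 0]

Each entry (A^⊗2)_ij equals the minimum over all length-2 walks i = v_0 → v_1 → … → v_2 = j of Σ_t A[v_t][v_{t+1}]. For example, for (i, j) = (0, 2) we minimise over 3 possible intermediate vertex sequences; the minimum is 7, attained along the walk 0 → 2 → 2.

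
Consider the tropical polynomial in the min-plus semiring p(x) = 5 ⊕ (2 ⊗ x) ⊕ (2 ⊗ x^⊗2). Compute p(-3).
p(-3) = -4

A tropical monomial a ⊗ x^⊗i evaluates to a + i · x. Evaluating each term at x = -3:
  Term 0 contributes 5 + 0 · -3 = 5
  Term 1 contributes 2 + 1 · -3 = -1
  Term 2 contributes 2 + 2 · -3 = -4
p(-3) = ⊕ of these = min[5, -1, -4] = -4.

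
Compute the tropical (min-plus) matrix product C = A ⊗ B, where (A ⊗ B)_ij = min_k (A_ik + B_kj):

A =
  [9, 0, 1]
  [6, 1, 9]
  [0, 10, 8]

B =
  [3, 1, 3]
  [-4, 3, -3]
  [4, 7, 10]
A ⊗ B =
  [-4, 3, -3]
  [-3, 4, -2]
  [3, 1, 3]

Apply the min-plus product entry-by-entry:
  C[0][0] = min over k of (A[0][0] + B[0][0] = 9 + 3 = 12, A[0][1] + B[1][0] = 0 + -4 = -4, A[0][2] + B[2][0] = 1 + 4 = 5) = -4 (attained at k = 1)
  C[0][1] = min over k of (A[0][0] + B[0][1] = 9 + 1 = 10, A[0][1] + B[1][1] = 0 + 3 = 3, A[0][2] + B[2][1] = 1 + 7 = 8) = 3 (attained at k = 1)
  C[0][2] = min over k of (A[0][0] + B[0][2] = 9 + 3 = 12, A[0][1] + B[1][2] = 0 + -3 = -3, A[0][2] + B[2][2] = 1 + 10 = 11) = -3 (attained at k = 1)
  C[1][0] = min over k of (A[1][0] + B[0][0] = 6 + 3 = 9, A[1][1] + B[1][0] = 1 + -4 = -3, A[1][2] + B[2][0] = 9 + 4 = 13) = -3 (attained at k = 1)
  C[1][1] = min over k of (A[1][0] + B[0][1] = 6 + 1 = 7, A[1][1] + B[1][1] = 1 + 3 = 4, A[1][2] + B[2][1] = 9 + 7 = 16) = 4 (attained at k = 1)
  C[1][2] = min over k of (A[1][0] + B[0][2] = 6 + 3 = 9, A[1][1] + B[1][2] = 1 + -3 = -2, A[1][2] + B[2][2] = 9 + 10 = 19) = -2 (attained at k = 1)
  C[2][0] = min over k of (A[2][0] + B[0][0] = 0 + 3 = 3, A[2][1] + B[1][0] = 10 + -4 = 6, A[2][2] + B[2][0] = 8 + 4 = 12) = 3 (attained at k = 0)
  C[2][1] = min over k of (A[2][0] + B[0][1] = 0 + 1 = 1, A[2][1] + B[1][1] = 10 + 3 = 13, A[2][2] + B[2][1] = 8 + 7 = 15) = 1 (attained at k = 0)
  C[2][2] = min over k of (A[2][0] + B[0][2] = 0 + 3 = 3, A[2][1] + B[1][2] = 10 + -3 = 7, A[2][2] + B[2][2] = 8 + 10 = 18) = 3 (attained at k = 0)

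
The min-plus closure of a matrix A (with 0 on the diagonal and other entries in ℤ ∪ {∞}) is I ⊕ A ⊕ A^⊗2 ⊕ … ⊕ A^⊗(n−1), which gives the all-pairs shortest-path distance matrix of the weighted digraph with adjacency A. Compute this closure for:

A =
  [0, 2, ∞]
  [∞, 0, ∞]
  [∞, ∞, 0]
Closure =
  [0, 2, ∞]
  [∞, 0, ∞]
  [∞, ∞, 0]

This is the Floyd-Warshall all-pairs shortest-path computation. For each intermediate vertex k = 0, 1, …, 2, update dist[i][j] ← min(dist[i][j], dist[i][k] + dist[k][j]). The final matrix gives, for each (i, j), the minimum total weight of any directed path from i to j (possibly empty when i = j).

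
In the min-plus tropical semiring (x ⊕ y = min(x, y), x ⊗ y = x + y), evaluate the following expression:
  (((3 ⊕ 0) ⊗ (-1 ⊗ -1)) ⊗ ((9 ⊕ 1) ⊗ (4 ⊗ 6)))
(((3 ⊕ 0) ⊗ (-1 ⊗ -1)) ⊗ ((9 ⊕ 1) ⊗ (4 ⊗ 6))) = 9

Expand innermost to outermost. Recall ⊕ takes the minimum of its arguments and ⊗ takes their sum. Working out the expression (((3 ⊕ 0) ⊗ (-1 ⊗ -1)) ⊗ ((9 ⊕ 1) ⊗ (4 ⊗ 6))) gives 9.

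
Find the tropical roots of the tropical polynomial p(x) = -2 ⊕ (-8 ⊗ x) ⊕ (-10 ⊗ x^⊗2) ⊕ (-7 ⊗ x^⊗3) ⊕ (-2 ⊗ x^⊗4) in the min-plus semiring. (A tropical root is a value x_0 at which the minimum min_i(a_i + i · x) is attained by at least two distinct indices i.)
Roots: {-5, -3, 2, 6}

Each tropical root is a break point of the lower envelope of the lines y = a_i + i · x (there are 5 lines, with slopes 0, 1, ..., 4). Only the lines that attain the minimum somewhere contribute to roots; other lines are dominated. Here the surviving (envelope) indices are i = 4, i = 3, i = 2, i = 1, i = 0.
Intersections between consecutive envelope lines give the roots: for adjacent envelope indices i < j the intersection is x = (a_i − a_j) / (j − i). Reading off the sorted break points: {-5, -3, 2, 6}.
Verification: at each break x_0, at least two indices attain the minimum of min_i(a_i + i · x_0).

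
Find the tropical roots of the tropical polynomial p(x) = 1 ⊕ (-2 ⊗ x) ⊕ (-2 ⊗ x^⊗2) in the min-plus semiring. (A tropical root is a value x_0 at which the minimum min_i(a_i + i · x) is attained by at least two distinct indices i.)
Roots: {0, 3}

Each tropical root is a break point of the lower envelope of the lines y = a_i + i · x (there are 3 lines, with slopes 0, 1, ..., 2). Only the lines that attain the minimum somewhere contribute to roots; other lines are dominated. Here the surviving (envelope) indices are i = 2, i = 1, i = 0.
Intersections between consecutive envelope lines give the roots: for adjacent envelope indices i < j the intersection is x = (a_i − a_j) / (j − i). Reading off the sorted break points: {0, 3}.
Verification: at each break x_0, at least two indices attain the minimum of min_i(a_i + i · x_0).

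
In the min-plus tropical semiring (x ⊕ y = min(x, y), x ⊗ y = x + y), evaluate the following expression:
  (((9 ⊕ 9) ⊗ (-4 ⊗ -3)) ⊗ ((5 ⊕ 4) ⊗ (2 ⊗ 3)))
(((9 ⊕ 9) ⊗ (-4 ⊗ -3)) ⊗ ((5 ⊕ 4) ⊗ (2 ⊗ 3))) = 11

Expand innermost to outermost. Recall ⊕ takes the minimum of its arguments and ⊗ takes their sum. Working out the expression (((9 ⊕ 9) ⊗ (-4 ⊗ -3)) ⊗ ((5 ⊕ 4) ⊗ (2 ⊗ 3))) gives 11.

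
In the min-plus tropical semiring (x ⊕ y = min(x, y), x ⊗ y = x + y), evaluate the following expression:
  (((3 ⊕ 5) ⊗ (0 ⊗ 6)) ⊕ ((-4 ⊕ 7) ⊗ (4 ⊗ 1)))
(((3 ⊕ 5) ⊗ (0 ⊗ 6)) ⊕ ((-4 ⊕ 7) ⊗ (4 ⊗ 1))) = 1

Expand innermost to outermost. Recall ⊕ takes the minimum of its arguments and ⊗ takes their sum. Working out the expression (((3 ⊕ 5) ⊗ (0 ⊗ 6)) ⊕ ((-4 ⊕ 7) ⊗ (4 ⊗ 1))) gives 1.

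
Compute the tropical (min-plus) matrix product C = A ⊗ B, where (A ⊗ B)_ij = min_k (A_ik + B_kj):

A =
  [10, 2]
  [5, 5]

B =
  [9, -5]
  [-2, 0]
A ⊗ B =
  [0, 2]
  [3, 0]

Apply the min-plus product entry-by-entry:
  C[0][0] = min over k of (A[0][0] + B[0][0] = 10 + 9 = 19, A[0][1] + B[1][0] = 2 + -2 = 0) = 0 (attained at k = 1)
  C[0][1] = min over k of (A[0][0] + B[0][1] = 10 + -5 = 5, A[0][1] + B[1][1] = 2 + 0 = 2) = 2 (attained at k = 1)
  C[1][0] = min over k of (A[1][0] + B[0][0] = 5 + 9 = 14, A[1][1] + B[1][0] = 5 + -2 = 3) = 3 (attained at k = 1)
  C[1][1] = min over k of (A[1][0] + B[0][1] = 5 + -5 = 0, A[1][1] + B[1][1] = 5 + 0 = 5) = 0 (attained at k = 0)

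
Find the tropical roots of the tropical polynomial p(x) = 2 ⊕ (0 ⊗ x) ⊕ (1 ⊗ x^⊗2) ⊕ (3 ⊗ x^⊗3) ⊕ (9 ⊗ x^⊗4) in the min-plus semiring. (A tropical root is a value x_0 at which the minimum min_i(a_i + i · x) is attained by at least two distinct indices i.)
Roots: {-6, -2, -1, 2}

Each tropical root is a break point of the lower envelope of the lines y = a_i + i · x (there are 5 lines, with slopes 0, 1, ..., 4). Only the lines that attain the minimum somewhere contribute to roots; other lines are dominated. Here the surviving (envelope) indices are i = 4, i = 3, i = 2, i = 1, i = 0.
Intersections between consecutive envelope lines give the roots: for adjacent envelope indices i < j the intersection is x = (a_i − a_j) / (j − i). Reading off the sorted break points: {-6, -2, -1, 2}.
Verification: at each break x_0, at least two indices attain the minimum of min_i(a_i + i · x_0).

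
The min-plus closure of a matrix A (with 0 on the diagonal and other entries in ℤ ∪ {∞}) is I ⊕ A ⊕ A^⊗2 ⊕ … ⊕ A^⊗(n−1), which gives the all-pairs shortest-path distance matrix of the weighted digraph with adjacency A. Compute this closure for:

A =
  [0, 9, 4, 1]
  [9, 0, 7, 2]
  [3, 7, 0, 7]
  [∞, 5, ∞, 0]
Closure =
  [0, 6, 4, 1]
  [9, 0, 7, 2]
  [3, 7, 0, 4]
  [14, 5, 12, 0]

This is the Floyd-Warshall all-pairs shortest-path computation. For each intermediate vertex k = 0, 1, …, 3, update dist[i][j] ← min(dist[i][j], dist[i][k] + dist[k][j]). The final matrix gives, for each (i, j), the minimum total weight of any directed path from i to j (possibly empty when i = j).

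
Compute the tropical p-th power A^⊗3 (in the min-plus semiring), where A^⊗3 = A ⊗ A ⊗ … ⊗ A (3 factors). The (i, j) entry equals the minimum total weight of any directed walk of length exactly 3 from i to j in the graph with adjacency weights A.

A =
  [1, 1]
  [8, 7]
A^⊗3 =
  [3, 3]
  [10, 10]

Each entry (A^⊗3)_ij equals the minimum over all length-3 walks i = v_0 → v_1 → … → v_3 = j of Σ_t A[v_t][v_{t+1}]. For example, for (i, j) = (0, 1) we minimise over 4 possible intermediate vertex sequences; the minimum is 3, attained along the walk 0 → 0 → 0 → 1.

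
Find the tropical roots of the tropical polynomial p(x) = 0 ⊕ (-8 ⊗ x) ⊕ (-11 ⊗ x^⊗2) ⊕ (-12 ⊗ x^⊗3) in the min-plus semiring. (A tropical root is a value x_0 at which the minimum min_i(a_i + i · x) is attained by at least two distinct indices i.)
Roots: {1, 3, 8}

Each tropical root is a break point of the lower envelope of the lines y = a_i + i · x (there are 4 lines, with slopes 0, 1, ..., 3). Only the lines that attain the minimum somewhere contribute to roots; other lines are dominated. Here the surviving (envelope) indices are i = 3, i = 2, i = 1, i = 0.
Intersections between consecutive envelope lines give the roots: for adjacent envelope indices i < j the intersection is x = (a_i − a_j) / (j − i). Reading off the sorted break points: {1, 3, 8}.
Verification: at each break x_0, at least two indices attain the minimum of min_i(a_i + i · x_0).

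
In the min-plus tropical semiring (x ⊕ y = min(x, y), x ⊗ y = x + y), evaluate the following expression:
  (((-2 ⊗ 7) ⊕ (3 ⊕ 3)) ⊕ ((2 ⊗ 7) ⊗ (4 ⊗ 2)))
(((-2 ⊗ 7) ⊕ (3 ⊕ 3)) ⊕ ((2 ⊗ 7) ⊗ (4 ⊗ 2))) = 3

Expand innermost to outermost. Recall ⊕ takes the minimum of its arguments and ⊗ takes their sum. Working out the expression (((-2 ⊗ 7) ⊕ (3 ⊕ 3)) ⊕ ((2 ⊗ 7) ⊗ (4 ⊗ 2))) gives 3.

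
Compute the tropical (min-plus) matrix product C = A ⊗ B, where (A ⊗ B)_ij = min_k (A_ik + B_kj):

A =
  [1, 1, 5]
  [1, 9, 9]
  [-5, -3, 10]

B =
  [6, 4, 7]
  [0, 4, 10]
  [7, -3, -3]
A ⊗ B =
  [1, 2, 2]
  [7, 5, 6]
  [-3, -1, 2]

Apply the min-plus product entry-by-entry:
  C[0][0] = min over k of (A[0][0] + B[0][0] = 1 + 6 = 7, A[0][1] + B[1][0] = 1 + 0 = 1, A[0][2] + B[2][0] = 5 + 7 = 12) = 1 (attained at k = 1)
  C[0][1] = min over k of (A[0][0] + B[0][1] = 1 + 4 = 5, A[0][1] + B[1][1] = 1 + 4 = 5, A[0][2] + B[2][1] = 5 + -3 = 2) = 2 (attained at k = 2)
  C[0][2] = min over k of (A[0][0] + B[0][2] = 1 + 7 = 8, A[0][1] + B[1][2] = 1 + 10 = 11, A[0][2] + B[2][2] = 5 + -3 = 2) = 2 (attained at k = 2)
  C[1][0] = min over k of (A[1][0] + B[0][0] = 1 + 6 = 7, A[1][1] + B[1][0] = 9 + 0 = 9, A[1][2] + B[2][0] = 9 + 7 = 16) = 7 (attained at k = 0)
  C[1][1] = min over k of (A[1][0] + B[0][1] = 1 + 4 = 5, A[1][1] + B[1][1] = 9 + 4 = 13, A[1][2] + B[2][1] = 9 + -3 = 6) = 5 (attained at k = 0)
  C[1][2] = min over k of (A[1][0] + B[0][2] = 1 + 7 = 8, A[1][1] + B[1][2] = 9 + 10 = 19, A[1][2] + B[2][2] = 9 + -3 = 6) = 6 (attained at k = 2)
  C[2][0] = min over k of (A[2][0] + B[0][0] = -5 + 6 = 1, A[2][1] + B[1][0] = -3 + 0 = -3, A[2][2] + B[2][0] = 10 + 7 = 17) = -3 (attained at k = 1)
  C[2][1] = min over k of (A[2][0] + B[0][1] = -5 + 4 = -1, A[2][1] + B[1][1] = -3 + 4 = 1, A[2][2] + B[2][1] = 10 + -3 = 7) = -1 (attained at k = 0)
  C[2][2] = min over k of (A[2][0] + B[0][2] = -5 + 7 = 2, A[2][1] + B[1][2] = -3 + 10 = 7, A[2][2] + B[2][2] = 10 + -3 = 7) = 2 (attained at k = 0)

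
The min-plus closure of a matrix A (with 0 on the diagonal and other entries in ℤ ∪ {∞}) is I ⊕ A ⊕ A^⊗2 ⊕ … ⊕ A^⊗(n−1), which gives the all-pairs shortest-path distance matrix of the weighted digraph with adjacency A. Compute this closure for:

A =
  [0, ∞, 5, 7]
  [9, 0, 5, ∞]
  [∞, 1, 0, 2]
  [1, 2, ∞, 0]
Closure =
  [0, 6, 5, 7]
  [8, 0, 5, 7]
  [3, 1, 0, 2]
  [1, 2, 6, 0]

This is the Floyd-Warshall all-pairs shortest-path computation. For each intermediate vertex k = 0, 1, …, 3, update dist[i][j] ← min(dist[i][j], dist[i][k] + dist[k][j]). The final matrix gives, for each (i, j), the minimum total weight of any directed path from i to j (possibly empty when i = j).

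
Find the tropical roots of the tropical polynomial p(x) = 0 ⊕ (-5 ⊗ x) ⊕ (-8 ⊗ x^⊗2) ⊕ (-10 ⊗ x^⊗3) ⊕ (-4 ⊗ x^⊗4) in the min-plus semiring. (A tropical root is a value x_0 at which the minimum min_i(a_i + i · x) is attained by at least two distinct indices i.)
Roots: {-6, 2, 3, 5}

Each tropical root is a break point of the lower envelope of the lines y = a_i + i · x (there are 5 lines, with slopes 0, 1, ..., 4). Only the lines that attain the minimum somewhere contribute to roots; other lines are dominated. Here the surviving (envelope) indices are i = 4, i = 3, i = 2, i = 1, i = 0.
Intersections between consecutive envelope lines give the roots: for adjacent envelope indices i < j the intersection is x = (a_i − a_j) / (j − i). Reading off the sorted break points: {-6, 2, 3, 5}.
Verification: at each break x_0, at least two indices attain the minimum of min_i(a_i + i · x_0).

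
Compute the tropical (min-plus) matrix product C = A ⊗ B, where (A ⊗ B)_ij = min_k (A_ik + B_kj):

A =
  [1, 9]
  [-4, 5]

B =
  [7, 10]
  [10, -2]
A ⊗ B =
  [8, 7]
  [3, 3]

Apply the min-plus product entry-by-entry:
  C[0][0] = min over k of (A[0][0] + B[0][0] = 1 + 7 = 8, A[0][1] + B[1][0] = 9 + 10 = 19) = 8 (attained at k = 0)
  C[0][1] = min over k of (A[0][0] + B[0][1] = 1 + 10 = 11, A[0][1] + B[1][1] = 9 + -2 = 7) = 7 (attained at k = 1)
  C[1][0] = min over k of (A[1][0] + B[0][0] = -4 + 7 = 3, A[1][1] + B[1][0] = 5 + 10 = 15) = 3 (attained at k = 0)
  C[1][1] = min over k of (A[1][0] + B[0][1] = -4 + 10 = 6, A[1][1] + B[1][1] = 5 + -2 = 3) = 3 (attained at k = 1)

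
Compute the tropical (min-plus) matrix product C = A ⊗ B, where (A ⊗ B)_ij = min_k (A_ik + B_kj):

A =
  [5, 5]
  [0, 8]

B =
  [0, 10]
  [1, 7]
A ⊗ B =
  [5, 12]
  [0, 10]

Apply the min-plus product entry-by-entry:
  C[0][0] = min over k of (A[0][0] + B[0][0] = 5 + 0 = 5, A[0][1] + B[1][0] = 5 + 1 = 6) = 5 (attained at k = 0)
  C[0][1] = min over k of (A[0][0] + B[0][1] = 5 + 10 = 15, A[0][1] + B[1][1] = 5 + 7 = 12) = 12 (attained at k = 1)
  C[1][0] = min over k of (A[1][0] + B[0][0] = 0 + 0 = 0, A[1][1] + B[1][0] = 8 + 1 = 9) = 0 (attained at k = 0)
  C[1][1] = min over k of (A[1][0] + B[0][1] = 0 + 10 = 10, A[1][1] + B[1][1] = 8 + 7 = 15) = 10 (attained at k = 0)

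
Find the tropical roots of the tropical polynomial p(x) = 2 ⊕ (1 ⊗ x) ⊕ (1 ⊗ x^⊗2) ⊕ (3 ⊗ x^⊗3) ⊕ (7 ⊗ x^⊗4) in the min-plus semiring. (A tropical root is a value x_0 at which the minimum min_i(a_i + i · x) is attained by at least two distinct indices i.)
Roots: {-4, -2, 0, 1}

Each tropical root is a break point of the lower envelope of the lines y = a_i + i · x (there are 5 lines, with slopes 0, 1, ..., 4). Only the lines that attain the minimum somewhere contribute to roots; other lines are dominated. Here the surviving (envelope) indices are i = 4, i = 3, i = 2, i = 1, i = 0.
Intersections between consecutive envelope lines give the roots: for adjacent envelope indices i < j the intersection is x = (a_i − a_j) / (j − i). Reading off the sorted break points: {-4, -2, 0, 1}.
Verification: at each break x_0, at least two indices attain the minimum of min_i(a_i + i · x_0).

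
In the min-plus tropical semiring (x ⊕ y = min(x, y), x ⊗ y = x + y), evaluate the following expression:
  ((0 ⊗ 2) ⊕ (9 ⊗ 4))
((0 ⊗ 2) ⊕ (9 ⊗ 4)) = 2

Expand innermost to outermost. Recall ⊕ takes the minimum of its arguments and ⊗ takes their sum. Working out the expression ((0 ⊗ 2) ⊕ (9 ⊗ 4)) gives 2.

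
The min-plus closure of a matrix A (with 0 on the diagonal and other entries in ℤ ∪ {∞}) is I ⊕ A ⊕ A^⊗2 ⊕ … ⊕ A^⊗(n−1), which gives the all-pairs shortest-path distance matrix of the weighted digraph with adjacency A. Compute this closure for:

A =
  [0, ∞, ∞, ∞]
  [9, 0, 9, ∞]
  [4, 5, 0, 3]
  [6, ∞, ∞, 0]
Closure =
  [0, ∞, ∞, ∞]
  [9, 0, 9, 12]
  [4, 5, 0, 3]
  [6, ∞, ∞, 0]

This is the Floyd-Warshall all-pairs shortest-path computation. For each intermediate vertex k = 0, 1, …, 3, update dist[i][j] ← min(dist[i][j], dist[i][k] + dist[k][j]). The final matrix gives, for each (i, j), the minimum total weight of any directed path from i to j (possibly empty when i = j).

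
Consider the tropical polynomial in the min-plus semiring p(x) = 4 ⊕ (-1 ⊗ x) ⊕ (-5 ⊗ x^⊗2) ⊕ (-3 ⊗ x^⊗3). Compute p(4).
p(4) = 3

A tropical monomial a ⊗ x^⊗i evaluates to a + i · x. Evaluating each term at x = 4:
  Term 0 contributes 4 + 0 · 4 = 4
  Term 1 contributes -1 + 1 · 4 = 3
  Term 2 contributes -5 + 2 · 4 = 3
  Term 3 contributes -3 + 3 · 4 = 9
p(4) = ⊕ of these = min[4, 3, 3, 9] = 3.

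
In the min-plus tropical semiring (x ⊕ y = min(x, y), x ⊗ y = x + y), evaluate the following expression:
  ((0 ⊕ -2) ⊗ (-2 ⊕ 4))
((0 ⊕ -2) ⊗ (-2 ⊕ 4)) = -4

Expand innermost to outermost. Recall ⊕ takes the minimum of its arguments and ⊗ takes their sum. Working out the expression ((0 ⊕ -2) ⊗ (-2 ⊕ 4)) gives -4.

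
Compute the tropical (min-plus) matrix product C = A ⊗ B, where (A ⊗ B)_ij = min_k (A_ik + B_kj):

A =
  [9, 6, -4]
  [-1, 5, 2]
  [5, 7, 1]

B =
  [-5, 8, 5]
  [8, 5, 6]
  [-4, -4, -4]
A ⊗ B =
  [-8, -8, -8]
  [-6, -2, -2]
  [-3, -3, -3]

Apply the min-plus product entry-by-entry:
  C[0][0] = min over k of (A[0][0] + B[0][0] = 9 + -5 = 4, A[0][1] + B[1][0] = 6 + 8 = 14, A[0][2] + B[2][0] = -4 + -4 = -8) = -8 (attained at k = 2)
  C[0][1] = min over k of (A[0][0] + B[0][1] = 9 + 8 = 17, A[0][1] + B[1][1] = 6 + 5 = 11, A[0][2] + B[2][1] = -4 + -4 = -8) = -8 (attained at k = 2)
  C[0][2] = min over k of (A[0][0] + B[0][2] = 9 + 5 = 14, A[0][1] + B[1][2] = 6 + 6 = 12, A[0][2] + B[2][2] = -4 + -4 = -8) = -8 (attained at k = 2)
  C[1][0] = min over k of (A[1][0] + B[0][0] = -1 + -5 = -6, A[1][1] + B[1][0] = 5 + 8 = 13, A[1][2] + B[2][0] = 2 + -4 = -2) = -6 (attained at k = 0)
  C[1][1] = min over k of (A[1][0] + B[0][1] = -1 + 8 = 7, A[1][1] + B[1][1] = 5 + 5 = 10, A[1][2] + B[2][1] = 2 + -4 = -2) = -2 (attained at k = 2)
  C[1][2] = min over k of (A[1][0] + B[0][2] = -1 + 5 = 4, A[1][1] + B[1][2] = 5 + 6 = 11, A[1][2] + B[2][2] = 2 + -4 = -2) = -2 (attained at k = 2)
  C[2][0] = min over k of (A[2][0] + B[0][0] = 5 + -5 = 0, A[2][1] + B[1][0] = 7 + 8 = 15, A[2][2] + B[2][0] = 1 + -4 = -3) = -3 (attained at k = 2)
  C[2][1] = min over k of (A[2][0] + B[0][1] = 5 + 8 = 13, A[2][1] + B[1][1] = 7 + 5 = 12, A[2][2] + B[2][1] = 1 + -4 = -3) = -3 (attained at k = 2)
  C[2][2] = min over k of (A[2][0] + B[0][2] = 5 + 5 = 10, A[2][1] + B[1][2] = 7 + 6 = 13, A[2][2] + B[2][2] = 1 + -4 = -3) = -3 (attained at k = 2)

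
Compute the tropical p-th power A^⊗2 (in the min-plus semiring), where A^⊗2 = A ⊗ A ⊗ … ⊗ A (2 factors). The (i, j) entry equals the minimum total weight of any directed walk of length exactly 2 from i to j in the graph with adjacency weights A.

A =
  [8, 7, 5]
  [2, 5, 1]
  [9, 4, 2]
A^⊗2 =
  [9, 9, 7]
  [7, 5, 3]
  [6, 6, 4]

Each entry (A^⊗2)_ij equals the minimum over all length-2 walks i = v_0 → v_1 → … → v_2 = j of Σ_t A[v_t][v_{t+1}]. For example, for (i, j) = (0, 2) we minimise over 3 possible intermediate vertex sequences; the minimum is 7, attained along the walk 0 → 2 → 2.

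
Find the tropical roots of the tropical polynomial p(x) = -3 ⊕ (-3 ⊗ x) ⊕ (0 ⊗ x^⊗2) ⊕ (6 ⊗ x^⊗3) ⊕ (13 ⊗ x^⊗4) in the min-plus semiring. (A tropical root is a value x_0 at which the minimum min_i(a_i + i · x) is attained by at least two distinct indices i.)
Roots: {-7, -6, -3, 0}

Each tropical root is a break point of the lower envelope of the lines y = a_i + i · x (there are 5 lines, with slopes 0, 1, ..., 4). Only the lines that attain the minimum somewhere contribute to roots; other lines are dominated. Here the surviving (envelope) indices are i = 4, i = 3, i = 2, i = 1, i = 0.
Intersections between consecutive envelope lines give the roots: for adjacent envelope indices i < j the intersection is x = (a_i − a_j) / (j − i). Reading off the sorted break points: {-7, -6, -3, 0}.
Verification: at each break x_0, at least two indices attain the minimum of min_i(a_i + i · x_0).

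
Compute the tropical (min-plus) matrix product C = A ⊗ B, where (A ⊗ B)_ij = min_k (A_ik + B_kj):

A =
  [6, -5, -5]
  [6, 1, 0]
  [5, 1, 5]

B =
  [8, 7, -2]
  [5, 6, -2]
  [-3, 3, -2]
A ⊗ B =
  [-8, -2, -7]
  [-3, 3, -2]
  [2, 7, -1]

Apply the min-plus product entry-by-entry:
  C[0][0] = min over k of (A[0][0] + B[0][0] = 6 + 8 = 14, A[0][1] + B[1][0] = -5 + 5 = 0, A[0][2] + B[2][0] = -5 + -3 = -8) = -8 (attained at k = 2)
  C[0][1] = min over k of (A[0][0] + B[0][1] = 6 + 7 = 13, A[0][1] + B[1][1] = -5 + 6 = 1, A[0][2] + B[2][1] = -5 + 3 = -2) = -2 (attained at k = 2)
  C[0][2] = min over k of (A[0][0] + B[0][2] = 6 + -2 = 4, A[0][1] + B[1][2] = -5 + -2 = -7, A[0][2] + B[2][2] = -5 + -2 = -7) = -7 (attained at k = 1)
  C[1][0] = min over k of (A[1][0] + B[0][0] = 6 + 8 = 14, A[1][1] + B[1][0] = 1 + 5 = 6, A[1][2] + B[2][0] = 0 + -3 = -3) = -3 (attained at k = 2)
  C[1][1] = min over k of (A[1][0] + B[0][1] = 6 + 7 = 13, A[1][1] + B[1][1] = 1 + 6 = 7, A[1][2] + B[2][1] = 0 + 3 = 3) = 3 (attained at k = 2)
  C[1][2] = min over k of (A[1][0] + B[0][2] = 6 + -2 = 4, A[1][1] + B[1][2] = 1 + -2 = -1, A[1][2] + B[2][2] = 0 + -2 = -2) = -2 (attained at k = 2)
  C[2][0] = min over k of (A[2][0] + B[0][0] = 5 + 8 = 13, A[2][1] + B[1][0] = 1 + 5 = 6, A[2][2] + B[2][0] = 5 + -3 = 2) = 2 (attained at k = 2)
  C[2][1] = min over k of (A[2][0] + B[0][1] = 5 + 7 = 12, A[2][1] + B[1][1] = 1 + 6 = 7, A[2][2] + B[2][1] = 5 + 3 = 8) = 7 (attained at k = 1)
  C[2][2] = min over k of (A[2][0] + B[0][2] = 5 + -2 = 3, A[2][1] + B[1][2] = 1 + -2 = -1, A[2][2] + B[2][2] = 5 + -2 = 3) = -1 (attained at k = 1)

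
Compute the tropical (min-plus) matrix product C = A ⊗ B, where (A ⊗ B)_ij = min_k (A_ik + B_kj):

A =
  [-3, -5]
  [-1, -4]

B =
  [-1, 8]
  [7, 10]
A ⊗ B =
  [-4, 5]
  [-2, 6]

Apply the min-plus product entry-by-entry:
  C[0][0] = min over k of (A[0][0] + B[0][0] = -3 + -1 = -4, A[0][1] + B[1][0] = -5 + 7 = 2) = -4 (attained at k = 0)
  C[0][1] = min over k of (A[0][0] + B[0][1] = -3 + 8 = 5, A[0][1] + B[1][1] = -5 + 10 = 5) = 5 (attained at k = 0)
  C[1][0] = min over k of (A[1][0] + B[0][0] = -1 + -1 = -2, A[1][1] + B[1][0] = -4 + 7 = 3) = -2 (attained at k = 0)
  C[1][1] = min over k of (A[1][0] + B[0][1] = -1 + 8 = 7, A[1][1] + B[1][1] = -4 + 10 = 6) = 6 (attained at k = 1)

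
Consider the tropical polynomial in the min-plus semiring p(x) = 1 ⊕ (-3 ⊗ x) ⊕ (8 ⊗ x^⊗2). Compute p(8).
p(8) = 1

A tropical monomial a ⊗ x^⊗i evaluates to a + i · x. Evaluating each term at x = 8:
  Term 0 contributes 1 + 0 · 8 = 1
  Term 1 contributes -3 + 1 · 8 = 5
  Term 2 contributes 8 + 2 · 8 = 24
p(8) = ⊕ of these = min[1, 5, 24] = 1.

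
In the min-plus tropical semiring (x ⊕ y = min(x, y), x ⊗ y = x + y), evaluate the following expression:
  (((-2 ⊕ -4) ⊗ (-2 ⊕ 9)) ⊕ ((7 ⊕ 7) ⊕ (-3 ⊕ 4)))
(((-2 ⊕ -4) ⊗ (-2 ⊕ 9)) ⊕ ((7 ⊕ 7) ⊕ (-3 ⊕ 4))) = -6

Expand innermost to outermost. Recall ⊕ takes the minimum of its arguments and ⊗ takes their sum. Working out the expression (((-2 ⊕ -4) ⊗ (-2 ⊕ 9)) ⊕ ((7 ⊕ 7) ⊕ (-3 ⊕ 4))) gives -6.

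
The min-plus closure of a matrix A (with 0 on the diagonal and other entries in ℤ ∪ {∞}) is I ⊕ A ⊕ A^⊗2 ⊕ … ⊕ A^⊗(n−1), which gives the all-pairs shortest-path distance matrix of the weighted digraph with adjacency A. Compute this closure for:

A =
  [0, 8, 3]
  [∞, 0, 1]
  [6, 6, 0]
Closure =
  [0, 8, 3]
  [7, 0, 1]
  [6, 6, 0]

This is the Floyd-Warshall all-pairs shortest-path computation. For each intermediate vertex k = 0, 1, …, 2, update dist[i][j] ← min(dist[i][j], dist[i][k] + dist[k][j]). The final matrix gives, for each (i, j), the minimum total weight of any directed path from i to j (possibly empty when i = j).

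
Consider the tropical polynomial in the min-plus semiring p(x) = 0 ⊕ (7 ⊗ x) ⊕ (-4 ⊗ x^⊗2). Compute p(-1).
p(-1) = -6

A tropical monomial a ⊗ x^⊗i evaluates to a + i · x. Evaluating each term at x = -1:
  Term 0 contributes 0 + 0 · -1 = 0
  Term 1 contributes 7 + 1 · -1 = 6
  Term 2 contributes -4 + 2 · -1 = -6
p(-1) = ⊕ of these = min[0, 6, -6] = -6.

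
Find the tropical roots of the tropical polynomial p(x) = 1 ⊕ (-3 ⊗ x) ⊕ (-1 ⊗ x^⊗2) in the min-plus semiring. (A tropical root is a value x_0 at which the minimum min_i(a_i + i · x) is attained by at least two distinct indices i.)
Roots: {-2, 4}

Each tropical root is a break point of the lower envelope of the lines y = a_i + i · x (there are 3 lines, with slopes 0, 1, ..., 2). Only the lines that attain the minimum somewhere contribute to roots; other lines are dominated. Here the surviving (envelope) indices are i = 2, i = 1, i = 0.
Intersections between consecutive envelope lines give the roots: for adjacent envelope indices i < j the intersection is x = (a_i − a_j) / (j − i). Reading off the sorted break points: {-2, 4}.
Verification: at each break x_0, at least two indices attain the minimum of min_i(a_i + i · x_0).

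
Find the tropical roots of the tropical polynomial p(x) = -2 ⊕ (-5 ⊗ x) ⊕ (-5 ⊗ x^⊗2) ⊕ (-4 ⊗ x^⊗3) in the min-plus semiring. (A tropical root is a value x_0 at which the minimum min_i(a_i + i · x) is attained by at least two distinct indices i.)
Roots: {-1, 0, 3}

Each tropical root is a break point of the lower envelope of the lines y = a_i + i · x (there are 4 lines, with slopes 0, 1, ..., 3). Only the lines that attain the minimum somewhere contribute to roots; other lines are dominated. Here the surviving (envelope) indices are i = 3, i = 2, i = 1, i = 0.
Intersections between consecutive envelope lines give the roots: for adjacent envelope indices i < j the intersection is x = (a_i − a_j) / (j − i). Reading off the sorted break points: {-1, 0, 3}.
Verification: at each break x_0, at least two indices attain the minimum of min_i(a_i + i · x_0).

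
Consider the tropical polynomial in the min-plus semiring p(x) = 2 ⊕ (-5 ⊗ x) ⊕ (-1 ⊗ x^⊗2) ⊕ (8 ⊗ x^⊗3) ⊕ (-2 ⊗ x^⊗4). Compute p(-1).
p(-1) = -6

A tropical monomial a ⊗ x^⊗i evaluates to a + i · x. Evaluating each term at x = -1:
  Term 0 contributes 2 + 0 · -1 = 2
  Term 1 contributes -5 + 1 · -1 = -6
  Term 2 contributes -1 + 2 · -1 = -3
  Term 3 contributes 8 + 3 · -1 = 5
  Term 4 contributes -2 + 4 · -1 = -6
p(-1) = ⊕ of these = min[2, -6, -3, 5, -6] = -6.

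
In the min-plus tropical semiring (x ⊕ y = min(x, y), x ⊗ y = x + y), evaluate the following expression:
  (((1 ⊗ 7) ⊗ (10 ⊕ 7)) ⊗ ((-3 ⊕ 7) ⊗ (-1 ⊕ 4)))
(((1 ⊗ 7) ⊗ (10 ⊕ 7)) ⊗ ((-3 ⊕ 7) ⊗ (-1 ⊕ 4))) = 11

Expand innermost to outermost. Recall ⊕ takes the minimum of its arguments and ⊗ takes their sum. Working out the expression (((1 ⊗ 7) ⊗ (10 ⊕ 7)) ⊗ ((-3 ⊕ 7) ⊗ (-1 ⊕ 4))) gives 11.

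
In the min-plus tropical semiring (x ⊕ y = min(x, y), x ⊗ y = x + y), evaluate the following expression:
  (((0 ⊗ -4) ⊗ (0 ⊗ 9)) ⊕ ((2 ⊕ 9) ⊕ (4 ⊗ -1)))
(((0 ⊗ -4) ⊗ (0 ⊗ 9)) ⊕ ((2 ⊕ 9) ⊕ (4 ⊗ -1))) = 2

Expand innermost to outermost. Recall ⊕ takes the minimum of its arguments and ⊗ takes their sum. Working out the expression (((0 ⊗ -4) ⊗ (0 ⊗ 9)) ⊕ ((2 ⊕ 9) ⊕ (4 ⊗ -1))) gives 2.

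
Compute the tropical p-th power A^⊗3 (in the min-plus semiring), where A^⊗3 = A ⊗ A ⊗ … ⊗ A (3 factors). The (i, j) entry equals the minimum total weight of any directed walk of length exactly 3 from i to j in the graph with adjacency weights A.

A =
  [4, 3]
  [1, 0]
A^⊗3 =
  [4, 3]
  [1, 0]

Each entry (A^⊗3)_ij equals the minimum over all length-3 walks i = v_0 → v_1 → … → v_3 = j of Σ_t A[v_t][v_{t+1}]. For example, for (i, j) = (0, 1) we minimise over 4 possible intermediate vertex sequences; the minimum is 3, attained along the walk 0 → 1 → 1 → 1.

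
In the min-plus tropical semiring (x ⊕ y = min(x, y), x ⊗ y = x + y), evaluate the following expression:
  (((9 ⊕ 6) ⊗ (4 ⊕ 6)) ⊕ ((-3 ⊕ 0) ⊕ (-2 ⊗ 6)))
(((9 ⊕ 6) ⊗ (4 ⊕ 6)) ⊕ ((-3 ⊕ 0) ⊕ (-2 ⊗ 6))) = -3

Expand innermost to outermost. Recall ⊕ takes the minimum of its arguments and ⊗ takes their sum. Working out the expression (((9 ⊕ 6) ⊗ (4 ⊕ 6)) ⊕ ((-3 ⊕ 0) ⊕ (-2 ⊗ 6))) gives -3.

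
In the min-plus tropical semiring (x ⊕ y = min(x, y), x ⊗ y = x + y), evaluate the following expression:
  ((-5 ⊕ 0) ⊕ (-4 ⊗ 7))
((-5 ⊕ 0) ⊕ (-4 ⊗ 7)) = -5

Expand innermost to outermost. Recall ⊕ takes the minimum of its arguments and ⊗ takes their sum. Working out the expression ((-5 ⊕ 0) ⊕ (-4 ⊗ 7)) gives -5.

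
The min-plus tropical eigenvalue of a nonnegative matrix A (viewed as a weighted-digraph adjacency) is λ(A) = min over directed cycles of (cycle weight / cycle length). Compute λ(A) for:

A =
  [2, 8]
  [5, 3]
λ(A) = 2

Enumerate directed cycles and compute their means (weight / length). Sample:
  cycle 0 → 0: weight = 2, length = 1, mean = 2/1 ≈ 2.000
  cycle 1 → 1: weight = 3, length = 1, mean = 3/1 ≈ 3.000
  cycle 0 → 1 → 0: weight = 13, length = 2, mean = 13/2 ≈ 6.500
  cycle 1 → 0 → 1: weight = 13, length = 2, mean = 13/2 ≈ 6.500
Minimum mean = 2.000, attained e.g. along the cycle 0 → 0 with weight 2 and length 1. So λ(A) = 2/1 = 2.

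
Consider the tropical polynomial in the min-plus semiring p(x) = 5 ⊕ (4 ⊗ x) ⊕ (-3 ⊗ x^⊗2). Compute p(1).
p(1) = -1

A tropical monomial a ⊗ x^⊗i evaluates to a + i · x. Evaluating each term at x = 1:
  Term 0 contributes 5 + 0 · 1 = 5
  Term 1 contributes 4 + 1 · 1 = 5
  Term 2 contributes -3 + 2 · 1 = -1
p(1) = ⊕ of these = min[5, 5, -1] = -1.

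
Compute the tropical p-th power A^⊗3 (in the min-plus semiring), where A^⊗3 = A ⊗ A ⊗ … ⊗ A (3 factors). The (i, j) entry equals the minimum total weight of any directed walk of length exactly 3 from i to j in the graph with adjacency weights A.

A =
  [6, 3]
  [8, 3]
A^⊗3 =
  [14, 9]
  [14, 9]

Each entry (A^⊗3)_ij equals the minimum over all length-3 walks i = v_0 → v_1 → … → v_3 = j of Σ_t A[v_t][v_{t+1}]. For example, for (i, j) = (0, 1) we minimise over 4 possible intermediate vertex sequences; the minimum is 9, attained along the walk 0 → 1 → 1 → 1.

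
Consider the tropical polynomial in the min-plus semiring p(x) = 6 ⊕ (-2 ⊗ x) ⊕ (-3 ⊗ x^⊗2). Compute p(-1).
p(-1) = -5

A tropical monomial a ⊗ x^⊗i evaluates to a + i · x. Evaluating each term at x = -1:
  Term 0 contributes 6 + 0 · -1 = 6
  Term 1 contributes -2 + 1 · -1 = -3
  Term 2 contributes -3 + 2 · -1 = -5
p(-1) = ⊕ of these = min[6, -3, -5] = -5.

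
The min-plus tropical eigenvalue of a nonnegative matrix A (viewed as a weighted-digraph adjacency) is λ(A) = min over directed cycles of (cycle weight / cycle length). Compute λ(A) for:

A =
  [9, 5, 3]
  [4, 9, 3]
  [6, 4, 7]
λ(A) = 7/2

Enumerate directed cycles and compute their means (weight / length). Sample:
  cycle 0 → 0: weight = 9, length = 1, mean = 9/1 ≈ 9.000
  cycle 1 → 1: weight = 9, length = 1, mean = 9/1 ≈ 9.000
  cycle 2 → 2: weight = 7, length = 1, mean = 7/1 ≈ 7.000
  cycle 0 → 1 → 0: weight = 9, length = 2, mean = 9/2 ≈ 4.500
  cycle 0 → 2 → 0: weight = 9, length = 2, mean = 9/2 ≈ 4.500
  cycle 1 → 0 → 1: weight = 9, length = 2, mean = 9/2 ≈ 4.500
Minimum mean = 3.500, attained e.g. along the cycle 1 → 2 → 1 with weight 7 and length 2. So λ(A) = 7/2 = 7/2.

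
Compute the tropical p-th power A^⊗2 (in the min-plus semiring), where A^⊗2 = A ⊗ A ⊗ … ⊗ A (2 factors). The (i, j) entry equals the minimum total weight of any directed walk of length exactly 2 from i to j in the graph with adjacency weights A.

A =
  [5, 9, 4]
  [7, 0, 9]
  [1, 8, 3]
A^⊗2 =
  [5, 9, 7]
  [7, 0, 9]
  [4, 8, 5]

Each entry (A^⊗2)_ij equals the minimum over all length-2 walks i = v_0 → v_1 → … → v_2 = j of Σ_t A[v_t][v_{t+1}]. For example, for (i, j) = (0, 2) we minimise over 3 possible intermediate vertex sequences; the minimum is 7, attained along the walk 0 → 2 → 2.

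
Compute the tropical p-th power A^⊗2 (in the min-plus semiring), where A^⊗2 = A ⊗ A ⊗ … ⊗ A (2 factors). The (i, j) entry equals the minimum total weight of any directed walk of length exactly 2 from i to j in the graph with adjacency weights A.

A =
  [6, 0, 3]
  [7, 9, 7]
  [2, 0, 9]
A^⊗2 =
  [5, 3, 7]
  [9, 7, 10]
  [7, 2, 5]

Each entry (A^⊗2)_ij equals the minimum over all length-2 walks i = v_0 → v_1 → … → v_2 = j of Σ_t A[v_t][v_{t+1}]. For example, for (i, j) = (0, 2) we minimise over 3 possible intermediate vertex sequences; the minimum is 7, attained along the walk 0 → 1 → 2.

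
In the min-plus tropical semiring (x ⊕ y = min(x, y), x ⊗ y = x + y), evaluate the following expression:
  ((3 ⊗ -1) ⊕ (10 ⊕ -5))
((3 ⊗ -1) ⊕ (10 ⊕ -5)) = -5

Expand innermost to outermost. Recall ⊕ takes the minimum of its arguments and ⊗ takes their sum. Working out the expression ((3 ⊗ -1) ⊕ (10 ⊕ -5)) gives -5.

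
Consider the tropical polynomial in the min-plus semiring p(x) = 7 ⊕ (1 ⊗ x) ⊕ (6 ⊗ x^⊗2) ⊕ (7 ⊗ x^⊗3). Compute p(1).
p(1) = 2

A tropical monomial a ⊗ x^⊗i evaluates to a + i · x. Evaluating each term at x = 1:
  Term 0 contributes 7 + 0 · 1 = 7
  Term 1 contributes 1 + 1 · 1 = 2
  Term 2 contributes 6 + 2 · 1 = 8
  Term 3 contributes 7 + 3 · 1 = 10
p(1) = ⊕ of these = min[7, 2, 8, 10] = 2.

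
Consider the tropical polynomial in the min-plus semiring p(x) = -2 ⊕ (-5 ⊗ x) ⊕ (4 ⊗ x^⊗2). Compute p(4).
p(4) = -2

A tropical monomial a ⊗ x^⊗i evaluates to a + i · x. Evaluating each term at x = 4:
  Term 0 contributes -2 + 0 · 4 = -2
  Term 1 contributes -5 + 1 · 4 = -1
  Term 2 contributes 4 + 2 · 4 = 12
p(4) = ⊕ of these = min[-2, -1, 12] = -2.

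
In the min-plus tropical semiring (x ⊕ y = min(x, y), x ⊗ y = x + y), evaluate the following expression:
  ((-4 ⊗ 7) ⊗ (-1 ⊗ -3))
((-4 ⊗ 7) ⊗ (-1 ⊗ -3)) = -1

Expand innermost to outermost. Recall ⊕ takes the minimum of its arguments and ⊗ takes their sum. Working out the expression ((-4 ⊗ 7) ⊗ (-1 ⊗ -3)) gives -1.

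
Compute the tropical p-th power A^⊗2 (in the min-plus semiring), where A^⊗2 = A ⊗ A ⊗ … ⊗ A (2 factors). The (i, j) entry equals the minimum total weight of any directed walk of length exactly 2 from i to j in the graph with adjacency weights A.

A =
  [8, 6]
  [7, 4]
A^⊗2 =
  [13, 10]
  [11, 8]

Each entry (A^⊗2)_ij equals the minimum over all length-2 walks i = v_0 → v_1 → … → v_2 = j of Σ_t A[v_t][v_{t+1}]. For example, for (i, j) = (0, 1) we minimise over 2 possible intermediate vertex sequences; the minimum is 10, attained along the walk 0 → 1 → 1.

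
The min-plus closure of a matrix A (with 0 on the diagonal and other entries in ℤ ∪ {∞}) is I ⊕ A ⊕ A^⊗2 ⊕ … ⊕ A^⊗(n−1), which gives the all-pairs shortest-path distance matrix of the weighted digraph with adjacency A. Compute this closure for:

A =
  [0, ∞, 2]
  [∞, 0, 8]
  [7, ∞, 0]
Closure =
  [0, ∞, 2]
  [15, 0, 8]
  [7, ∞, 0]

This is the Floyd-Warshall all-pairs shortest-path computation. For each intermediate vertex k = 0, 1, …, 2, update dist[i][j] ← min(dist[i][j], dist[i][k] + dist[k][j]). The final matrix gives, for each (i, j), the minimum total weight of any directed path from i to j (possibly empty when i = j).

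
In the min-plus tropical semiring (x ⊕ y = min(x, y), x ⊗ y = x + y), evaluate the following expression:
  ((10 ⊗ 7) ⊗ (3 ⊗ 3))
((10 ⊗ 7) ⊗ (3 ⊗ 3)) = 23

Expand innermost to outermost. Recall ⊕ takes the minimum of its arguments and ⊗ takes their sum. Working out the expression ((10 ⊗ 7) ⊗ (3 ⊗ 3)) gives 23.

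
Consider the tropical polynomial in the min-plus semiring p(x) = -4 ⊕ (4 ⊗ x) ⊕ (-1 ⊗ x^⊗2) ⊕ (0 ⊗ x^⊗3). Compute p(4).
p(4) = -4

A tropical monomial a ⊗ x^⊗i evaluates to a + i · x. Evaluating each term at x = 4:
  Term 0 contributes -4 + 0 · 4 = -4
  Term 1 contributes 4 + 1 · 4 = 8
  Term 2 contributes -1 + 2 · 4 = 7
  Term 3 contributes 0 + 3 · 4 = 12
p(4) = ⊕ of these = min[-4, 8, 7, 12] = -4.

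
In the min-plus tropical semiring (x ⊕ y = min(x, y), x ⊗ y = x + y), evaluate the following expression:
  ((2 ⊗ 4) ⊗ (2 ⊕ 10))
((2 ⊗ 4) ⊗ (2 ⊕ 10)) = 8

Expand innermost to outermost. Recall ⊕ takes the minimum of its arguments and ⊗ takes their sum. Working out the expression ((2 ⊗ 4) ⊗ (2 ⊕ 10)) gives 8.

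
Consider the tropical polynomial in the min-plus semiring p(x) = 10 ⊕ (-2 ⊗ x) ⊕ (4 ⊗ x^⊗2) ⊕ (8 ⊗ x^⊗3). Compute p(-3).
p(-3) = -5

A tropical monomial a ⊗ x^⊗i evaluates to a + i · x. Evaluating each term at x = -3:
  Term 0 contributes 10 + 0 · -3 = 10
  Term 1 contributes -2 + 1 · -3 = -5
  Term 2 contributes 4 + 2 · -3 = -2
  Term 3 contributes 8 + 3 · -3 = -1
p(-3) = ⊕ of these = min[10, -5, -2, -1] = -5.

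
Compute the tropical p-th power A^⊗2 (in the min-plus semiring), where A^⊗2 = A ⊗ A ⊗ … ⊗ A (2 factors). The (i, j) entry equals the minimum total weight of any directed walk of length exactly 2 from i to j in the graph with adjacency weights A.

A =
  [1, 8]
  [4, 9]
A^⊗2 =
  [2, 9]
  [5, 12]

Each entry (A^⊗2)_ij equals the minimum over all length-2 walks i = v_0 → v_1 → … → v_2 = j of Σ_t A[v_t][v_{t+1}]. For example, for (i, j) = (0, 1) we minimise over 2 possible intermediate vertex sequences; the minimum is 9, attained along the walk 0 → 0 → 1.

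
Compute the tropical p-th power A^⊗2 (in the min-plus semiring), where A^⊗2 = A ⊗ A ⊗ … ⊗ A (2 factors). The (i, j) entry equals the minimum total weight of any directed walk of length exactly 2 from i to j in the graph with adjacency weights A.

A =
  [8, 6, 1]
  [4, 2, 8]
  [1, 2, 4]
A^⊗2 =
  [2, 3, 5]
  [6, 4, 5]
  [5, 4, 2]

Each entry (A^⊗2)_ij equals the minimum over all length-2 walks i = v_0 → v_1 → … → v_2 = j of Σ_t A[v_t][v_{t+1}]. For example, for (i, j) = (0, 2) we minimise over 3 possible intermediate vertex sequences; the minimum is 5, attained along the walk 0 → 2 → 2.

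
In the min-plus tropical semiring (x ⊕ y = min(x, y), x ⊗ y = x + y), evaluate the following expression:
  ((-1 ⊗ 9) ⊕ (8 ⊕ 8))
((-1 ⊗ 9) ⊕ (8 ⊕ 8)) = 8

Expand innermost to outermost. Recall ⊕ takes the minimum of its arguments and ⊗ takes their sum. Working out the expression ((-1 ⊗ 9) ⊕ (8 ⊕ 8)) gives 8.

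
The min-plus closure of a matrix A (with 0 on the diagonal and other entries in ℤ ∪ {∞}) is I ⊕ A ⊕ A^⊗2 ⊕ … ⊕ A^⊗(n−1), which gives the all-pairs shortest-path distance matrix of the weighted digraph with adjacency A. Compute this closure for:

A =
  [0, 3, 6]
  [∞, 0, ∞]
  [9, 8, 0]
Closure =
  [0, 3, 6]
  [∞, 0, ∞]
  [9, 8, 0]

This is the Floyd-Warshall all-pairs shortest-path computation. For each intermediate vertex k = 0, 1, …, 2, update dist[i][j] ← min(dist[i][j], dist[i][k] + dist[k][j]). The final matrix gives, for each (i, j), the minimum total weight of any directed path from i to j (possibly empty when i = j).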